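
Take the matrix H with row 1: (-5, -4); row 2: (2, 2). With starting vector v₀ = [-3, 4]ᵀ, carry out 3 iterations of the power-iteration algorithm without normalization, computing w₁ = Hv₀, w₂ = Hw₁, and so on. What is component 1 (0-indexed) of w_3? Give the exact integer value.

w1 = Hv₀ = ((-5)·(-3) + (-4)·4; 2·(-3) + 2·4) = (-1, 2)
w2 = Hw1 = ((-5)·(-1) + (-4)·2; 2·(-1) + 2·2) = (-3, 2)
w3 = Hw2 = (7, -2)
The requested component of w3 is -2.

-2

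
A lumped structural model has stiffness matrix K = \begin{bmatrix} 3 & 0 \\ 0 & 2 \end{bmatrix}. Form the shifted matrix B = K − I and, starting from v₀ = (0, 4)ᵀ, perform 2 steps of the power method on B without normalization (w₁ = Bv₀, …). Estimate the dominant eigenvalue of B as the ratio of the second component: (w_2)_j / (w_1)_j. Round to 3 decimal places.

B = K − I has rows (2, 0); (0, 1)
w1 = Bv₀ = (0, 4)
w2 = Bw1 = (0, 4)
Ratio: 4/4 = 1.000

μ ≈ 1.000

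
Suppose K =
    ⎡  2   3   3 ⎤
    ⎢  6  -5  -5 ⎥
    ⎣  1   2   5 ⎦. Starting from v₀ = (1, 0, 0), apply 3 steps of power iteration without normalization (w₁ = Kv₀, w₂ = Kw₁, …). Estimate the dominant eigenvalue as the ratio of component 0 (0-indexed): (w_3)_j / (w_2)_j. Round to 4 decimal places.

λ ≈ 1.5200

w1 = Kv₀ = (2, 6, 1)
w2 = Kw1 = (25, -23, 19)
w3 = Kw2 = (38, 170, 74)
Ratio at component: 38 / 25 = 1.5200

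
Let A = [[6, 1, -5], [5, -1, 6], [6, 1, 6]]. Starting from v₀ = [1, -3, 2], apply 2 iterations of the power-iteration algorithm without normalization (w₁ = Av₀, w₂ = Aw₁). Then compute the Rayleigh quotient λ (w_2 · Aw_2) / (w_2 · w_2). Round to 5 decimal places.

w1 = Av₀ = (6·1 + 1·(-3) + (-5)·2; 5·1 + (-1)·(-3) + 6·2; 6·1 + 1·(-3) + 6·2) = (-7, 20, 15)
w2 = Aw1 = (6·(-7) + 1·20 + (-5)·15; 5·(-7) + (-1)·20 + 6·15; 6·(-7) + 1·20 + 6·15) = (-97, 35, 68)
Aw2 = (-887, -112, -139)
w2·Aw2 = (-97)·(-887) + 35·(-112) + 68·(-139) = 72667; w2·w2 = (-97)·(-97) + 35·35 + 68·68 = 15258
λ ≈ 72667/15258 = 4.76255

4.76255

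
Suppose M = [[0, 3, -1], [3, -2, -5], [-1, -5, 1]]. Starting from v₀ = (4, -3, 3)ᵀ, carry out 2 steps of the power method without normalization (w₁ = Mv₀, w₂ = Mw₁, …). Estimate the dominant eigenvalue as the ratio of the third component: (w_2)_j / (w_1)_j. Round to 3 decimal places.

λ ≈ 0.786

w1 = Mv₀ = (-12, 3, 14)
w2 = Mw1 = (-5, -112, 11)
Ratio at component: 11 / 14 = 0.786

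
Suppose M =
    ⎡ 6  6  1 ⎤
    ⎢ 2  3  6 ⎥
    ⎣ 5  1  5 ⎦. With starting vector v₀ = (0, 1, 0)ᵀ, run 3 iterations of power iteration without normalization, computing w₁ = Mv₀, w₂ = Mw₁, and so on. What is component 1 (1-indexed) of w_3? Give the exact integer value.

w1 = Mv₀ = (6·0 + 6·1 + 1·0; 2·0 + 3·1 + 6·0; 5·0 + 1·1 + 5·0) = (6, 3, 1)
w2 = Mw1 = (6·6 + 6·3 + 1·1; 2·6 + 3·3 + 6·1; 5·6 + 1·3 + 5·1) = (55, 27, 38)
w3 = Mw2 = (530, 419, 492)
The requested component of w3 is 530.

530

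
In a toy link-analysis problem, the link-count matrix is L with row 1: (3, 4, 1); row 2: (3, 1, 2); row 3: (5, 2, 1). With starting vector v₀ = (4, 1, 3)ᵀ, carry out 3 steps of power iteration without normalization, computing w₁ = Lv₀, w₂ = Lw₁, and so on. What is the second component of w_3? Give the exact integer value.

w1 = Lv₀ = (19, 19, 25)
w2 = Lw1 = (158, 126, 158)
w3 = Lw2 = (1136, 916, 1200)
The requested component of w3 is 916.

916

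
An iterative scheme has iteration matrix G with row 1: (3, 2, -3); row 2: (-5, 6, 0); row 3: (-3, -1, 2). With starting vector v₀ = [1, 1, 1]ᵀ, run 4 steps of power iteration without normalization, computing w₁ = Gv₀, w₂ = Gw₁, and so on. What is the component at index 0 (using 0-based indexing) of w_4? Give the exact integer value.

w1 = Gv₀ = (3·1 + 2·1 + (-3)·1; (-5)·1 + 6·1 + 0·1; (-3)·1 + (-1)·1 + 2·1) = (2, 1, -2)
w2 = Gw1 = (3·2 + 2·1 + (-3)·(-2); (-5)·2 + 6·1 + 0·(-2); (-3)·2 + (-1)·1 + 2·(-2)) = (14, -4, -11)
w3 = Gw2 = (67, -94, -60)
w4 = Gw3 = (193, -899, -227)
The requested component of w4 is 193.

193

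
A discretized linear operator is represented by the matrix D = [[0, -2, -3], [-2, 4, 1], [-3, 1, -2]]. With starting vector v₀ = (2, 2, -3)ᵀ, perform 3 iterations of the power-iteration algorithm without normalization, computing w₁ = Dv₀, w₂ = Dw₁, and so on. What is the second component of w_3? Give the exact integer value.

-18

w1 = Dv₀ = (0·2 + (-2)·2 + (-3)·(-3); (-2)·2 + 4·2 + 1·(-3); (-3)·2 + 1·2 + (-2)·(-3)) = (5, 1, 2)
w2 = Dw1 = (0·5 + (-2)·1 + (-3)·2; (-2)·5 + 4·1 + 1·2; (-3)·5 + 1·1 + (-2)·2) = (-8, -4, -18)
w3 = Dw2 = (62, -18, 56)
The requested component of w3 is -18.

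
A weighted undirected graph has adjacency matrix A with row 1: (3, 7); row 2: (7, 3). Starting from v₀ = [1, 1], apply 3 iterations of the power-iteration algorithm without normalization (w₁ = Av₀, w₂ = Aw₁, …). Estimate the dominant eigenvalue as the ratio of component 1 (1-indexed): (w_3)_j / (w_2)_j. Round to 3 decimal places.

w1 = Av₀ = (10, 10)
w2 = Aw1 = (100, 100)
w3 = Aw2 = (1000, 1000)
Ratio at component: 1000 / 100 = 10.000

λ ≈ 10.000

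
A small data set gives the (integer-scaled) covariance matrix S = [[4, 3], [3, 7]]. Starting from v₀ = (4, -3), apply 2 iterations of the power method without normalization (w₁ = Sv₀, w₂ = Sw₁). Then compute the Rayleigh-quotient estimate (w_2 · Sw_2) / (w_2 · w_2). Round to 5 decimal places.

λ ≈ 6.85552

w1 = Sv₀ = (4·4 + 3·(-3); 3·4 + 7·(-3)) = (7, -9)
w2 = Sw1 = (4·7 + 3·(-9); 3·7 + 7·(-9)) = (1, -42)
Sw2 = (-122, -291)
w2·Sw2 = 1·(-122) + (-42)·(-291) = 12100; w2·w2 = 1·1 + (-42)·(-42) = 1765
λ ≈ 12100/1765 = 6.85552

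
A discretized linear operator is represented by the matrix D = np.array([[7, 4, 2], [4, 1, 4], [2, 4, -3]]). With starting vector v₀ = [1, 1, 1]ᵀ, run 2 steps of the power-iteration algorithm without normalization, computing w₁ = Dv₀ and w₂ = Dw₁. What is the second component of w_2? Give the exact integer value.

w1 = Dv₀ = (7·1 + 4·1 + 2·1; 4·1 + 1·1 + 4·1; 2·1 + 4·1 + (-3)·1) = (13, 9, 3)
w2 = Dw1 = (7·13 + 4·9 + 2·3; 4·13 + 1·9 + 4·3; 2·13 + 4·9 + (-3)·3) = (133, 73, 53)
The requested component of w2 is 73.

73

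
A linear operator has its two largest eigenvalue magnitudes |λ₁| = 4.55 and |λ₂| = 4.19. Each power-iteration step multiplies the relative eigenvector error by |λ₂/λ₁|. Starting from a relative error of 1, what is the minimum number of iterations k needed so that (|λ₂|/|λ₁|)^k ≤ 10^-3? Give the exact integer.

84

|λ₂/λ₁| = 4.19/4.55 = 0.92088
Need k ≥ ln(10^-3) / ln(0.92088) = -6.9078 / -0.0824 ≈ 83.805
Smallest integer k satisfying the bound: 84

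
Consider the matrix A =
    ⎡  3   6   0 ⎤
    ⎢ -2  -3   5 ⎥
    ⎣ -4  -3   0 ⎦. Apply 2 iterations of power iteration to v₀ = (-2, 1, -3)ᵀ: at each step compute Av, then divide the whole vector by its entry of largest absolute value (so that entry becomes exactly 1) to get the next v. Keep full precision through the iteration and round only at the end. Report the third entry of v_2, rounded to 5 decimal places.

-0.50000

Av0 = (0.000000, -14.000000, 5.000000); divide by -14.000000 → v1 = (0.000000, 1.000000, -0.357143)
Av1 = (6.000000, -4.785714, -3.000000); divide by 6.000000 → v2 = (1.000000, -0.797619, -0.500000)
Requested entry of v2: 42/-84 = -0.50000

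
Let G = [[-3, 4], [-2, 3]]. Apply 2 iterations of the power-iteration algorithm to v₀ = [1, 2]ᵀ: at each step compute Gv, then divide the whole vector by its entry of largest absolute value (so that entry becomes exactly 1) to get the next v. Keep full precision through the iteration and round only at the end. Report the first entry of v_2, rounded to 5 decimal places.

0.50000

Gv0 = (5.000000, 4.000000); divide by 5.000000 → v1 = (1.000000, 0.800000)
Gv1 = (0.200000, 0.400000); divide by 0.400000 → v2 = (0.500000, 1.000000)
Requested entry of v2: 1/2 = 0.50000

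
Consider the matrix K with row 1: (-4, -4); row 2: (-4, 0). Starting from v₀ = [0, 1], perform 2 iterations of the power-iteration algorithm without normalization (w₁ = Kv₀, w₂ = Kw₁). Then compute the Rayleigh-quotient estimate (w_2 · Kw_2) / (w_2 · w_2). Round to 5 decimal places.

-6.00000

w1 = Kv₀ = (-4, 0)
w2 = Kw1 = (16, 16)
Kw2 = (-128, -64)
w2·Kw2 = 16·(-128) + 16·(-64) = -3072; w2·w2 = 16·16 + 16·16 = 512
λ ≈ -3072/512 = -6.00000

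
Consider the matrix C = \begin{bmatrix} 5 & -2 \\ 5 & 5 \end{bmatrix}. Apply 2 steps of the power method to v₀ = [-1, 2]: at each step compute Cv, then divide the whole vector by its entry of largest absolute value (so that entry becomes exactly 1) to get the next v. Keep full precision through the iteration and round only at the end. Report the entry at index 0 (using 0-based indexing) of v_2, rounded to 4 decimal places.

1.0000

Cv0 = (-9.00000, 5.00000); divide by -9.00000 → v1 = (1.00000, -0.55556)
Cv1 = (6.11111, 2.22222); divide by 6.11111 → v2 = (1.00000, 0.36364)
Requested entry of v2: -55/-55 = 1.0000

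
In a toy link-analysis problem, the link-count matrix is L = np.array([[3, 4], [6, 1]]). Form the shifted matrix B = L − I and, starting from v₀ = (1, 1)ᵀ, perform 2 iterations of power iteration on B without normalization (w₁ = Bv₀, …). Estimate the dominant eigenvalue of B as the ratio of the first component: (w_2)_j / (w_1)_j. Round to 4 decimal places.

6.0000

B = L − I has rows (2, 4); (6, 0)
w1 = Bv₀ = (2·1 + 4·1; 6·1 + 0·1) = (6, 6)
w2 = Bw1 = (2·6 + 4·6; 6·6 + 0·6) = (36, 36)
Ratio: 36/6 = 6.0000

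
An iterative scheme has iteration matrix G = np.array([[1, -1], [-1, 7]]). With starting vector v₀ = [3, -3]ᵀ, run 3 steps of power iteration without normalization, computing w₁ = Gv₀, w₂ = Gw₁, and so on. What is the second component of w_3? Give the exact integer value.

w1 = Gv₀ = (6, -24)
w2 = Gw1 = (30, -174)
w3 = Gw2 = (204, -1248)
The requested component of w3 is -1248.

-1248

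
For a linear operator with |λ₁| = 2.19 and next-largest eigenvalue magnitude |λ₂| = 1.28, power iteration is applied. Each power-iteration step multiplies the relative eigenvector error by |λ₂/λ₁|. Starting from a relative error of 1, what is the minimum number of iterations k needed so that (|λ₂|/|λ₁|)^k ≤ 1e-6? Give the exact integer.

26

|λ₂/λ₁| = 1.28/2.19 = 0.58447
Need k ≥ ln(1e-6) / ln(0.58447) = -13.8155 / -0.5370 ≈ 25.725
Smallest integer k satisfying the bound: 26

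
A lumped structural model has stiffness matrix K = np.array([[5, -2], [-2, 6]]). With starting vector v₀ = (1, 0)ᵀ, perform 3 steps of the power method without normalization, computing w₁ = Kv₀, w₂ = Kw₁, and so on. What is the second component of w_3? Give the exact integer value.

-190

w1 = Kv₀ = (5·1 + (-2)·0; (-2)·1 + 6·0) = (5, -2)
w2 = Kw1 = (5·5 + (-2)·(-2); (-2)·5 + 6·(-2)) = (29, -22)
w3 = Kw2 = (189, -190)
The requested component of w3 is -190.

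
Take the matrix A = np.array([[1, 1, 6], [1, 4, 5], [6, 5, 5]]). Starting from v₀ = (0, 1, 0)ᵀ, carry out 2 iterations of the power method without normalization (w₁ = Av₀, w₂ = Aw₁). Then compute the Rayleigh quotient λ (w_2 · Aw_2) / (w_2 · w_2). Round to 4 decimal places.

w1 = Av₀ = (1, 4, 5)
w2 = Aw1 = (35, 42, 51)
Aw2 = (383, 458, 675)
w2·Aw2 = 35·383 + 42·458 + 51·675 = 67066; w2·w2 = 35·35 + 42·42 + 51·51 = 5590
λ ≈ 67066/5590 = 11.9975

11.9975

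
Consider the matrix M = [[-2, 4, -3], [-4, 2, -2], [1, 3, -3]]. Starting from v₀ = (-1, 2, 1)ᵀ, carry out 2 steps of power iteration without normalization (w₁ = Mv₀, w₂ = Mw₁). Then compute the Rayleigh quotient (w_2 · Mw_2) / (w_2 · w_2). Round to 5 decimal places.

λ ≈ -1.09009

w1 = Mv₀ = ((-2)·(-1) + 4·2 + (-3)·1; (-4)·(-1) + 2·2 + (-2)·1; 1·(-1) + 3·2 + (-3)·1) = (7, 6, 2)
w2 = Mw1 = ((-2)·7 + 4·6 + (-3)·2; (-4)·7 + 2·6 + (-2)·2; 1·7 + 3·6 + (-3)·2) = (4, -20, 19)
Mw2 = (-145, -94, -113)
w2·Mw2 = 4·(-145) + (-20)·(-94) + 19·(-113) = -847; w2·w2 = 4·4 + (-20)·(-20) + 19·19 = 777
λ ≈ -847/777 = -1.09009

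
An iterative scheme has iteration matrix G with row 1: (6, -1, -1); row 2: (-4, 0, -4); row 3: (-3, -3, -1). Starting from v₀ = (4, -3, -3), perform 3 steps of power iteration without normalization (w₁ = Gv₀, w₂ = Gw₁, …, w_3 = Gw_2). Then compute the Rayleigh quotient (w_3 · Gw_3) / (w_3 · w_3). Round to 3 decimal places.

w1 = Gv₀ = (30, -4, 0)
w2 = Gw1 = (184, -120, -78)
w3 = Gw2 = (1302, -424, -114)
Gw3 = (8350, -4752, -2520)
w3·Gw3 = 1302·8350 + (-424)·(-4752) + (-114)·(-2520) = 13173828; w3·w3 = 1302·1302 + (-424)·(-424) + (-114)·(-114) = 1887976
λ ≈ 13173828/1887976 = 6.978

6.978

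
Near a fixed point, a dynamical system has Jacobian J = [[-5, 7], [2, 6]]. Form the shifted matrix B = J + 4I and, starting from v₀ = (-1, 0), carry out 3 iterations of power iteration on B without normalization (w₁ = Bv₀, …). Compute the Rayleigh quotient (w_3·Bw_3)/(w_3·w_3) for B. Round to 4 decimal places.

11.3162

B = J + 4I has rows (-1, 7); (2, 10)
w1 = Bv₀ = (1, -2)
w2 = Bw1 = (-15, -18)
w3 = Bw2 = (-111, -210)
Bw3 = (-1359, -2322)
w3·Bw3 = 638469; w3·w3 = 56421; μ ≈ 638469/56421 = 11.3162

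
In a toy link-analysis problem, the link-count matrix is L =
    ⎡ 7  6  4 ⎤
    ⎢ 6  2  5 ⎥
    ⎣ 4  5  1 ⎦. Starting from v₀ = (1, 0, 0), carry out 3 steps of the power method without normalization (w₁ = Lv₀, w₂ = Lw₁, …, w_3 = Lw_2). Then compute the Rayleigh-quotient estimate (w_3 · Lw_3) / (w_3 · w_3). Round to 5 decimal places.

w1 = Lv₀ = (7·1 + 6·0 + 4·0; 6·1 + 2·0 + 5·0; 4·1 + 5·0 + 1·0) = (7, 6, 4)
w2 = Lw1 = (7·7 + 6·6 + 4·4; 6·7 + 2·6 + 5·4; 4·7 + 5·6 + 1·4) = (101, 74, 62)
w3 = Lw2 = (1399, 1064, 836)
Lw3 = (19521, 14702, 11752)
w3·Lw3 = 1399·19521 + 1064·14702 + 836·11752 = 52777479; w3·w3 = 1399·1399 + 1064·1064 + 836·836 = 3788193
λ ≈ 52777479/3788193 = 13.93210

13.93210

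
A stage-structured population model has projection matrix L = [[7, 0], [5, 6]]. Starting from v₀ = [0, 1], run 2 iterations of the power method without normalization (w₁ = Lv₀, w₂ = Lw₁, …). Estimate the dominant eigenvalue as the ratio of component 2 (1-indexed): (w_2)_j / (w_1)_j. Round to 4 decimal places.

w1 = Lv₀ = (0, 6)
w2 = Lw1 = (0, 36)
Ratio at component: 36 / 6 = 6.0000

λ ≈ 6.0000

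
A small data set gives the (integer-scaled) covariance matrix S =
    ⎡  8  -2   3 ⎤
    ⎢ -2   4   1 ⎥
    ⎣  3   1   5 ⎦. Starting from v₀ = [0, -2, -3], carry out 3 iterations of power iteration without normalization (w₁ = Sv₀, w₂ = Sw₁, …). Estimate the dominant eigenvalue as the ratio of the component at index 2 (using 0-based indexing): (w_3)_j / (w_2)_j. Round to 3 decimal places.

λ ≈ 7.324

w1 = Sv₀ = (8·0 + (-2)·(-2) + 3·(-3); (-2)·0 + 4·(-2) + 1·(-3); 3·0 + 1·(-2) + 5·(-3)) = (-5, -11, -17)
w2 = Sw1 = (8·(-5) + (-2)·(-11) + 3·(-17); (-2)·(-5) + 4·(-11) + 1·(-17); 3·(-5) + 1·(-11) + 5·(-17)) = (-69, -51, -111)
w3 = Sw2 = (-783, -177, -813)
Ratio at component: -813 / -111 = 7.324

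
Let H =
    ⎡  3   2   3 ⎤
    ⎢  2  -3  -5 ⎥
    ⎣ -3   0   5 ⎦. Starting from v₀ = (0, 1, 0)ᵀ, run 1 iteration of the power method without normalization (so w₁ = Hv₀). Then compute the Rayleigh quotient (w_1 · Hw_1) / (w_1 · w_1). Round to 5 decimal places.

λ ≈ -3.00000

w1 = Hv₀ = (3·0 + 2·1 + 3·0; 2·0 + (-3)·1 + (-5)·0; (-3)·0 + 0·1 + 5·0) = (2, -3, 0)
Hw1 = (0, 13, -6)
w1·Hw1 = 2·0 + (-3)·13 + 0·(-6) = -39; w1·w1 = 2·2 + (-3)·(-3) + 0·0 = 13
λ ≈ -39/13 = -3.00000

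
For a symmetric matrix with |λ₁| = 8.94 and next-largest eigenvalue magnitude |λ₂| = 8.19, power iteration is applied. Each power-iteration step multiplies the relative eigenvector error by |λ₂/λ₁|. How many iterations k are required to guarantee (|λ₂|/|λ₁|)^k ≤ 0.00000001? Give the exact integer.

|λ₂/λ₁| = 8.19/8.94 = 0.91611
Need k ≥ ln(0.00000001) / ln(0.91611) = -18.4207 / -0.0876 ≈ 210.230
Smallest integer k satisfying the bound: 211

211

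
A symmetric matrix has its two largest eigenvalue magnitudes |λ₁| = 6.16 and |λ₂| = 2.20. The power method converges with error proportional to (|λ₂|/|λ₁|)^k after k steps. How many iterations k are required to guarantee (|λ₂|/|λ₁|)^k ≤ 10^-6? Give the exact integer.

14

|λ₂/λ₁| = 2.20/6.16 = 0.35714
Need k ≥ ln(10^-6) / ln(0.35714) = -13.8155 / -1.0296 ≈ 13.418
Smallest integer k satisfying the bound: 14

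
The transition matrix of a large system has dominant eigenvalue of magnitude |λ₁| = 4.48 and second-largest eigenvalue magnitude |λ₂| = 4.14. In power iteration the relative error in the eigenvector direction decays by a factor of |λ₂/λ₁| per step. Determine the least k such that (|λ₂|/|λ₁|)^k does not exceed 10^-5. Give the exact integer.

|λ₂/λ₁| = 4.14/4.48 = 0.92411
Need k ≥ ln(10^-5) / ln(0.92411) = -11.5129 / -0.0789 ≈ 145.868
Smallest integer k satisfying the bound: 146

146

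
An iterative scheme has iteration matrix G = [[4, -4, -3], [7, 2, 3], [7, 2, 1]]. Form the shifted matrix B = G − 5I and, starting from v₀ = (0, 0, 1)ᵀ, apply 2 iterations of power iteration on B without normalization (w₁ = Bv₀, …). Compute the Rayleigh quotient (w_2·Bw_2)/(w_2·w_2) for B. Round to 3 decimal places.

B = G − 5I has rows (-1, -4, -3); (7, -3, 3); (7, 2, -4)
w1 = Bv₀ = (-3, 3, -4)
w2 = Bw1 = (3, -42, 1)
Bw2 = (162, 150, -67)
w2·Bw2 = -5881; w2·w2 = 1774; μ ≈ -5881/1774 = -3.315

μ ≈ -3.315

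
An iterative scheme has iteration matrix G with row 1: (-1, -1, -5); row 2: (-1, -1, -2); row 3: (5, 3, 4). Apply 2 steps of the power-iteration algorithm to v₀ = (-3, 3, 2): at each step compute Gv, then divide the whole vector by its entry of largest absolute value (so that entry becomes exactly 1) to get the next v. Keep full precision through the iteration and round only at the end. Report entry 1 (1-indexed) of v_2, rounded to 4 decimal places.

Gv0 = (-10.00000, -4.00000, 2.00000); divide by -10.00000 → v1 = (1.00000, 0.40000, -0.20000)
Gv1 = (-0.40000, -1.00000, 5.40000); divide by 5.40000 → v2 = (-0.07407, -0.18519, 1.00000)
Requested entry of v2: 4/-54 = -0.0741

-0.0741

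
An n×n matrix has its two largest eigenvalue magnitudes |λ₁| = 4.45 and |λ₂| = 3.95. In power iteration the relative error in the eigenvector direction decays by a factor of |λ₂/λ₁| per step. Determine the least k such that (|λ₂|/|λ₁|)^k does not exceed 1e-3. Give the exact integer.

58

|λ₂/λ₁| = 3.95/4.45 = 0.88764
Need k ≥ ln(1e-3) / ln(0.88764) = -6.9078 / -0.1192 ≈ 57.957
Smallest integer k satisfying the bound: 58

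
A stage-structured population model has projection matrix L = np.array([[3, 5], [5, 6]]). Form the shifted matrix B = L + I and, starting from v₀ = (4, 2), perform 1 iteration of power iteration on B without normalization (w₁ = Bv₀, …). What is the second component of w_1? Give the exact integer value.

34

B = L + I has rows (4, 5); (5, 7)
w1 = Bv₀ = (26, 34)
Requested component of w1: 34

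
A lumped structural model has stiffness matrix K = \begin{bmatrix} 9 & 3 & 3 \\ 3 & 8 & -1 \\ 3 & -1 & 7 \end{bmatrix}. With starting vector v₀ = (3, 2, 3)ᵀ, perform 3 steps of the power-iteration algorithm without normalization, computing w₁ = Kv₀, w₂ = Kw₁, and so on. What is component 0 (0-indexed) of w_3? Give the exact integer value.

w1 = Kv₀ = (9·3 + 3·2 + 3·3; 3·3 + 8·2 + (-1)·3; 3·3 + (-1)·2 + 7·3) = (42, 22, 28)
w2 = Kw1 = (9·42 + 3·22 + 3·28; 3·42 + 8·22 + (-1)·28; 3·42 + (-1)·22 + 7·28) = (528, 274, 300)
w3 = Kw2 = (6474, 3476, 3410)
The requested component of w3 is 6474.

6474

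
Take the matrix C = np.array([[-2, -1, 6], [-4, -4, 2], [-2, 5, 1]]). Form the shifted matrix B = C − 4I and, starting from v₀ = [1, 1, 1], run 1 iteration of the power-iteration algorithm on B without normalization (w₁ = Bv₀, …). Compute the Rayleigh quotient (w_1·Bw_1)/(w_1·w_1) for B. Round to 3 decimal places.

μ ≈ -8.475

B = C − 4I has rows (-6, -1, 6); (-4, -8, 2); (-2, 5, -3)
w1 = Bv₀ = ((-6)·1 + (-1)·1 + 6·1; (-4)·1 + (-8)·1 + 2·1; (-2)·1 + 5·1 + (-3)·1) = (-1, -10, 0)
Bw1 = (16, 84, -48)
w1·Bw1 = -856; w1·w1 = 101; μ ≈ -856/101 = -8.475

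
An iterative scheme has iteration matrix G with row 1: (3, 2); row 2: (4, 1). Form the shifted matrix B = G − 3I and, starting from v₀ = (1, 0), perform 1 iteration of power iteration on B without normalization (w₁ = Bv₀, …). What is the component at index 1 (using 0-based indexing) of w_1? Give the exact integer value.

B = G − 3I has rows (0, 2); (4, -2)
w1 = Bv₀ = (0·1 + 2·0; 4·1 + (-2)·0) = (0, 4)
Requested component of w1: 4

4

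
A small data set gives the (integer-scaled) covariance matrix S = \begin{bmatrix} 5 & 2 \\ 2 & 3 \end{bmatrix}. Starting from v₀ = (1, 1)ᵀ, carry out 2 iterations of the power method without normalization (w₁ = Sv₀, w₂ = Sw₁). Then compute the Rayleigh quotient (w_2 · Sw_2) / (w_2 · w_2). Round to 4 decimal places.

6.2345

w1 = Sv₀ = (5·1 + 2·1; 2·1 + 3·1) = (7, 5)
w2 = Sw1 = (5·7 + 2·5; 2·7 + 3·5) = (45, 29)
Sw2 = (283, 177)
w2·Sw2 = 45·283 + 29·177 = 17868; w2·w2 = 45·45 + 29·29 = 2866
λ ≈ 17868/2866 = 6.2345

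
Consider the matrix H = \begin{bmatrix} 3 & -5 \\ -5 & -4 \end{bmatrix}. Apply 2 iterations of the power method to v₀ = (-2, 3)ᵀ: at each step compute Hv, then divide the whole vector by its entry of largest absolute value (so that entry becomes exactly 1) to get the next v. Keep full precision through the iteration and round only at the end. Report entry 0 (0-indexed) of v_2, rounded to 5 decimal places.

Hv0 = (-21.000000, -2.000000); divide by -21.000000 → v1 = (1.000000, 0.095238)
Hv1 = (2.523810, -5.380952); divide by -5.380952 → v2 = (-0.469027, 1.000000)
Requested entry of v2: -53/113 = -0.46903

-0.46903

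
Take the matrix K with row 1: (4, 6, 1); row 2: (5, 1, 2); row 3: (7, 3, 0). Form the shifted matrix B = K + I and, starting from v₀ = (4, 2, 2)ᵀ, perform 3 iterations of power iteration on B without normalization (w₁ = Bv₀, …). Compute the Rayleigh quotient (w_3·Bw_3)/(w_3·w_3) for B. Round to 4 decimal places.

μ ≈ 10.7286

B = K + I has rows (5, 6, 1); (5, 2, 2); (7, 3, 1)
w1 = Bv₀ = (34, 28, 36)
w2 = Bw1 = (374, 298, 358)
w3 = Bw2 = (4016, 3182, 3870)
Bw3 = (43042, 34184, 41528)
w3·Bw3 = 442343520; w3·w3 = 41230280; μ ≈ 442343520/41230280 = 10.7286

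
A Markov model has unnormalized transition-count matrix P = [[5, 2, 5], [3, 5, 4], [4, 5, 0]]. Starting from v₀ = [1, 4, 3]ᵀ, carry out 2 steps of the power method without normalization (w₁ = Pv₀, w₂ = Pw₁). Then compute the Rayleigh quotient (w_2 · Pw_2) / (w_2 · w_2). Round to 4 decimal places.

λ ≈ 11.1245

w1 = Pv₀ = (5·1 + 2·4 + 5·3; 3·1 + 5·4 + 4·3; 4·1 + 5·4 + 0·3) = (28, 35, 24)
w2 = Pw1 = (5·28 + 2·35 + 5·24; 3·28 + 5·35 + 4·24; 4·28 + 5·35 + 0·24) = (330, 355, 287)
Pw2 = (3795, 3913, 3095)
w2·Pw2 = 330·3795 + 355·3913 + 287·3095 = 3529730; w2·w2 = 330·330 + 355·355 + 287·287 = 317294
λ ≈ 3529730/317294 = 11.1245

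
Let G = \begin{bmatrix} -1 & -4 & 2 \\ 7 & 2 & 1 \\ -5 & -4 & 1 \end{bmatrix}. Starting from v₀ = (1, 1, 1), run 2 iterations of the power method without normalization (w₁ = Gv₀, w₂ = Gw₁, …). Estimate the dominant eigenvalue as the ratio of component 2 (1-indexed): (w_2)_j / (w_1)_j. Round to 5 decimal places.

w1 = Gv₀ = (-3, 10, -8)
w2 = Gw1 = (-53, -9, -33)
Ratio at component: -9 / 10 = -0.90000

λ ≈ -0.90000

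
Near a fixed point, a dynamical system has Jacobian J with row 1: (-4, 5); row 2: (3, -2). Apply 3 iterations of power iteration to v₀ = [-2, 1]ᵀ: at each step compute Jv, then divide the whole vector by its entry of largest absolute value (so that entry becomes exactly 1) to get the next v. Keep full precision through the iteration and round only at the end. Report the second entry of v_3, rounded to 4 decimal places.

Jv0 = (13.00000, -8.00000); divide by 13.00000 → v1 = (1.00000, -0.61538)
Jv1 = (-7.07692, 4.23077); divide by -7.07692 → v2 = (1.00000, -0.59783)
Jv2 = (-6.98913, 4.19565); divide by -6.98913 → v3 = (1.00000, -0.60031)
Requested entry of v3: -386/643 = -0.6003

-0.6003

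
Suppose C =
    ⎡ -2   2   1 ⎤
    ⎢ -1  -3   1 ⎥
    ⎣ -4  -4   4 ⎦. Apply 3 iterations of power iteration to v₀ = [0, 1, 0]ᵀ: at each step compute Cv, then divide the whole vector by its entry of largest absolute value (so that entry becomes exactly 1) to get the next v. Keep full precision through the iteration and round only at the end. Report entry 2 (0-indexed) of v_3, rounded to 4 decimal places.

Cv0 = (2.00000, -3.00000, -4.00000); divide by -4.00000 → v1 = (-0.50000, 0.75000, 1.00000)
Cv1 = (3.50000, -0.75000, 3.00000); divide by 3.50000 → v2 = (1.00000, -0.21429, 0.85714)
Cv2 = (-1.57143, 0.50000, 0.28571); divide by -1.57143 → v3 = (1.00000, -0.31818, -0.18182)
Requested entry of v3: -4/22 = -0.1818

-0.1818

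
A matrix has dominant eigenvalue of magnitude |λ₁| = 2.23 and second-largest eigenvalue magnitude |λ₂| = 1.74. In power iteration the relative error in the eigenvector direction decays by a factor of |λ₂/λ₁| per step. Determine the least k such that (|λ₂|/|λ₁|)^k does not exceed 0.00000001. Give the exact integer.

75

|λ₂/λ₁| = 1.74/2.23 = 0.78027
Need k ≥ ln(0.00000001) / ln(0.78027) = -18.4207 / -0.2481 ≈ 74.242
Smallest integer k satisfying the bound: 75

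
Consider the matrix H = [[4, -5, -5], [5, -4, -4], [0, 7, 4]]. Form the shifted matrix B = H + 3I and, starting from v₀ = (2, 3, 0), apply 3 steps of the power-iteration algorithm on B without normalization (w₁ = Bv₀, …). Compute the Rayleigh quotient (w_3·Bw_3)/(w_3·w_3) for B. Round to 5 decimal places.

μ ≈ 4.14880

B = H + 3I has rows (7, -5, -5); (5, -1, -4); (0, 7, 7)
w1 = Bv₀ = (7·2 + (-5)·3 + (-5)·0; 5·2 + (-1)·3 + (-4)·0; 0·2 + 7·3 + 7·0) = (-1, 7, 21)
w2 = Bw1 = (7·(-1) + (-5)·7 + (-5)·21; 5·(-1) + (-1)·7 + (-4)·21; 0·(-1) + 7·7 + 7·21) = (-147, -96, 196)
w3 = Bw2 = (-1529, -1423, 700)
Bw3 = (-7088, -9022, -5061)
w3·Bw3 = 20133158; w3·w3 = 4852770; μ ≈ 20133158/4852770 = 4.14880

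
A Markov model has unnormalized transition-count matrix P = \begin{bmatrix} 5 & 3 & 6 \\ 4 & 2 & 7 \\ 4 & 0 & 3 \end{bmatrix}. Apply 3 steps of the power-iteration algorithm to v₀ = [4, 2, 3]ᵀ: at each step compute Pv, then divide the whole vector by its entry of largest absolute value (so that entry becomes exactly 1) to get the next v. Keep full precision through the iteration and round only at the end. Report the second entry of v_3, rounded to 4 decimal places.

0.8719

Pv0 = (44.00000, 41.00000, 25.00000); divide by 44.00000 → v1 = (1.00000, 0.93182, 0.56818)
Pv1 = (11.20455, 9.84091, 5.70455); divide by 11.20455 → v2 = (1.00000, 0.87830, 0.50913)
Pv2 = (10.68966, 9.32049, 5.52738); divide by 10.68966 → v3 = (1.00000, 0.87192, 0.51708)
Requested entry of v3: 4595/5270 = 0.8719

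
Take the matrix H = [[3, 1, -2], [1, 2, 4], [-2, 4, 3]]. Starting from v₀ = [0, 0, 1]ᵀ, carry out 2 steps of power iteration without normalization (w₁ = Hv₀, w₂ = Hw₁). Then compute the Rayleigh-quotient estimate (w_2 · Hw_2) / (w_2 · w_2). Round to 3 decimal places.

6.655

w1 = Hv₀ = (3·0 + 1·0 + (-2)·1; 1·0 + 2·0 + 4·1; (-2)·0 + 4·0 + 3·1) = (-2, 4, 3)
w2 = Hw1 = (3·(-2) + 1·4 + (-2)·3; 1·(-2) + 2·4 + 4·3; (-2)·(-2) + 4·4 + 3·3) = (-8, 18, 29)
Hw2 = (-64, 144, 175)
w2·Hw2 = (-8)·(-64) + 18·144 + 29·175 = 8179; w2·w2 = (-8)·(-8) + 18·18 + 29·29 = 1229
λ ≈ 8179/1229 = 6.655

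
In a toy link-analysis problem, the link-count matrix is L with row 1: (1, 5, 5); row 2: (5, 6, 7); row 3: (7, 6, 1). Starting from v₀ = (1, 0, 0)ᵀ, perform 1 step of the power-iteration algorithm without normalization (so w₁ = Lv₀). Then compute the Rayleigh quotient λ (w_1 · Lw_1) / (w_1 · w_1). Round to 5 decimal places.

w1 = Lv₀ = (1·1 + 5·0 + 5·0; 5·1 + 6·0 + 7·0; 7·1 + 6·0 + 1·0) = (1, 5, 7)
Lw1 = (61, 84, 44)
w1·Lw1 = 1·61 + 5·84 + 7·44 = 789; w1·w1 = 1·1 + 5·5 + 7·7 = 75
λ ≈ 789/75 = 10.52000

10.52000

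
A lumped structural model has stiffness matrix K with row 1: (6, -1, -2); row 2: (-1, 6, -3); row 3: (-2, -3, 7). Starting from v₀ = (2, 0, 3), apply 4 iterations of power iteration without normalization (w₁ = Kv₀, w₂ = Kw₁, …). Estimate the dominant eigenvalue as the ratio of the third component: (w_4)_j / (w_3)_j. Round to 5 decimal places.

9.77475

w1 = Kv₀ = (6, -11, 17)
w2 = Kw1 = (13, -123, 140)
w3 = Kw2 = (-79, -1171, 1323)
w4 = Kw3 = (-1949, -10916, 12932)
Ratio at component: 12932 / 1323 = 9.77475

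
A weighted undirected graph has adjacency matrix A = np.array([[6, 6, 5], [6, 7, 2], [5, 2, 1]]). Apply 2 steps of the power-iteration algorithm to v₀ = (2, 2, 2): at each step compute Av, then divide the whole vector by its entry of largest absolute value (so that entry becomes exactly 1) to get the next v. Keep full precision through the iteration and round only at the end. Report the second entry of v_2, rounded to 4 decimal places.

Av0 = (34.00000, 30.00000, 16.00000); divide by 34.00000 → v1 = (1.00000, 0.88235, 0.47059)
Av1 = (13.64706, 13.11765, 7.23529); divide by 13.64706 → v2 = (1.00000, 0.96121, 0.53017)
Requested entry of v2: 446/464 = 0.9612

0.9612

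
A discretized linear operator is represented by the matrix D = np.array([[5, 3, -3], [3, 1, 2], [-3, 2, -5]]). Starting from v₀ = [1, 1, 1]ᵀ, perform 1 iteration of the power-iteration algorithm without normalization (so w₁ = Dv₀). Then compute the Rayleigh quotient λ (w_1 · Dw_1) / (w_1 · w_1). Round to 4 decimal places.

w1 = Dv₀ = (5·1 + 3·1 + (-3)·1; 3·1 + 1·1 + 2·1; (-3)·1 + 2·1 + (-5)·1) = (5, 6, -6)
Dw1 = (61, 9, 27)
w1·Dw1 = 5·61 + 6·9 + (-6)·27 = 197; w1·w1 = 5·5 + 6·6 + (-6)·(-6) = 97
λ ≈ 197/97 = 2.0309

2.0309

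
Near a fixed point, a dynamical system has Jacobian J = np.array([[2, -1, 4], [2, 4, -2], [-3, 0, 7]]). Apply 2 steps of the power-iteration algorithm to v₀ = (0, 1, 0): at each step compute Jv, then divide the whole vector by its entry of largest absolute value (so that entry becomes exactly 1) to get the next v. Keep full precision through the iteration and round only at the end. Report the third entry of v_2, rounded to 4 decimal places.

0.2143

Jv0 = (-1.00000, 4.00000, 0.00000); divide by 4.00000 → v1 = (-0.25000, 1.00000, 0.00000)
Jv1 = (-1.50000, 3.50000, 0.75000); divide by 3.50000 → v2 = (-0.42857, 1.00000, 0.21429)
Requested entry of v2: 3/14 = 0.2143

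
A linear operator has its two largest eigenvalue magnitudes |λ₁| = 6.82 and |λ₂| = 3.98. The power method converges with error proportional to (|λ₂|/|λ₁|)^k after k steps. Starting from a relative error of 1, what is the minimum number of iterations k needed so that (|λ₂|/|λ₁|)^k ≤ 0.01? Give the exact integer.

|λ₂/λ₁| = 3.98/6.82 = 0.58358
Need k ≥ ln(0.01) / ln(0.58358) = -4.6052 / -0.5386 ≈ 8.551
Smallest integer k satisfying the bound: 9

9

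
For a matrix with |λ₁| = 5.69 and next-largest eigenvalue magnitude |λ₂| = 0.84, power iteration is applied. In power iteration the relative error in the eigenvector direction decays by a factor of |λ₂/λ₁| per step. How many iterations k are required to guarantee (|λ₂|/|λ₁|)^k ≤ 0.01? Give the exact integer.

3

|λ₂/λ₁| = 0.84/5.69 = 0.14763
Need k ≥ ln(0.01) / ln(0.14763) = -4.6052 / -1.9131 ≈ 2.407
Smallest integer k satisfying the bound: 3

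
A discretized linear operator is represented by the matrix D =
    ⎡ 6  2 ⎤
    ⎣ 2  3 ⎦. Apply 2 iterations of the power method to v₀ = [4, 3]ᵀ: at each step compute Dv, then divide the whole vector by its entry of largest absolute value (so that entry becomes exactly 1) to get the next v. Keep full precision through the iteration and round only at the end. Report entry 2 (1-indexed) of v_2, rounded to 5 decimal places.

0.51869

Dv0 = (30.000000, 17.000000); divide by 30.000000 → v1 = (1.000000, 0.566667)
Dv1 = (7.133333, 3.700000); divide by 7.133333 → v2 = (1.000000, 0.518692)
Requested entry of v2: 111/214 = 0.51869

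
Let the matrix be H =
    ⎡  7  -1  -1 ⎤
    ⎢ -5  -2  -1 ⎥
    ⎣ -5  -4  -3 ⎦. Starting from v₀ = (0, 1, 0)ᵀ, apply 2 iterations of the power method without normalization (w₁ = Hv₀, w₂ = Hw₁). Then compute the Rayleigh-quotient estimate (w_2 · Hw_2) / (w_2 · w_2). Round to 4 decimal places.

-4.5321

w1 = Hv₀ = (7·0 + (-1)·1 + (-1)·0; (-5)·0 + (-2)·1 + (-1)·0; (-5)·0 + (-4)·1 + (-3)·0) = (-1, -2, -4)
w2 = Hw1 = (7·(-1) + (-1)·(-2) + (-1)·(-4); (-5)·(-1) + (-2)·(-2) + (-1)·(-4); (-5)·(-1) + (-4)·(-2) + (-3)·(-4)) = (-1, 13, 25)
Hw2 = (-45, -46, -122)
w2·Hw2 = (-1)·(-45) + 13·(-46) + 25·(-122) = -3603; w2·w2 = (-1)·(-1) + 13·13 + 25·25 = 795
λ ≈ -3603/795 = -4.5321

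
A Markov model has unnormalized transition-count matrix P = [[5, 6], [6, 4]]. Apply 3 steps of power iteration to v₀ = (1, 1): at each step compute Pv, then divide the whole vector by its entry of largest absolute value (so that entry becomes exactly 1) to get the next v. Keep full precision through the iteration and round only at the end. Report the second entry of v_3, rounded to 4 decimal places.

Pv0 = (11.00000, 10.00000); divide by 11.00000 → v1 = (1.00000, 0.90909)
Pv1 = (10.45455, 9.63636); divide by 10.45455 → v2 = (1.00000, 0.92174)
Pv2 = (10.53043, 9.68696); divide by 10.53043 → v3 = (1.00000, 0.91990)
Requested entry of v3: 1114/1211 = 0.9199

0.9199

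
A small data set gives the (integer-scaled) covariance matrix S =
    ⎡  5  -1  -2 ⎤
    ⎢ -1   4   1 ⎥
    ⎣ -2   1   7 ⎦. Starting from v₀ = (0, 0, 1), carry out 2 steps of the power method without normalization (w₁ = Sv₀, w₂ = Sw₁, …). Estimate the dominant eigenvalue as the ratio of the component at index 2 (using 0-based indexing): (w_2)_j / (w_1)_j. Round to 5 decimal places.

λ ≈ 7.71429

w1 = Sv₀ = (5·0 + (-1)·0 + (-2)·1; (-1)·0 + 4·0 + 1·1; (-2)·0 + 1·0 + 7·1) = (-2, 1, 7)
w2 = Sw1 = (5·(-2) + (-1)·1 + (-2)·7; (-1)·(-2) + 4·1 + 1·7; (-2)·(-2) + 1·1 + 7·7) = (-25, 13, 54)
Ratio at component: 54 / 7 = 7.71429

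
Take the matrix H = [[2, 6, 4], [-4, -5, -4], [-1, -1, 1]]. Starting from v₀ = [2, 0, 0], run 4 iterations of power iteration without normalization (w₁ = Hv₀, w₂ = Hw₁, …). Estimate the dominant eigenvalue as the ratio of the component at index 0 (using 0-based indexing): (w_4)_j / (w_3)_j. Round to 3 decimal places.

4.077

w1 = Hv₀ = (4, -8, -2)
w2 = Hw1 = (-48, 32, 2)
w3 = Hw2 = (104, 24, 18)
w4 = Hw3 = (424, -608, -110)
Ratio at component: 424 / 104 = 4.077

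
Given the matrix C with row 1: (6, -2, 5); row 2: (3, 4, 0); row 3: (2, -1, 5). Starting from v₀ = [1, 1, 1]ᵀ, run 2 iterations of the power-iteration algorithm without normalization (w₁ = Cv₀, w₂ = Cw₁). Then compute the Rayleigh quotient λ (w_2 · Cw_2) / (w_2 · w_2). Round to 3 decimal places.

7.453

w1 = Cv₀ = (6·1 + (-2)·1 + 5·1; 3·1 + 4·1 + 0·1; 2·1 + (-1)·1 + 5·1) = (9, 7, 6)
w2 = Cw1 = (6·9 + (-2)·7 + 5·6; 3·9 + 4·7 + 0·6; 2·9 + (-1)·7 + 5·6) = (70, 55, 41)
Cw2 = (515, 430, 290)
w2·Cw2 = 70·515 + 55·430 + 41·290 = 71590; w2·w2 = 70·70 + 55·55 + 41·41 = 9606
λ ≈ 71590/9606 = 7.453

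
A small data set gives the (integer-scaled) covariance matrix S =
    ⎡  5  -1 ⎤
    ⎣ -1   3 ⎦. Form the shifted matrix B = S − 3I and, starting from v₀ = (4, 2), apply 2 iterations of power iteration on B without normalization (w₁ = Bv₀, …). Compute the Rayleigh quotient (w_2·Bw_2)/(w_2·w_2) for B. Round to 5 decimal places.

2.41096

B = S − 3I has rows (2, -1); (-1, 0)
w1 = Bv₀ = (6, -4)
w2 = Bw1 = (16, -6)
Bw2 = (38, -16)
w2·Bw2 = 704; w2·w2 = 292; μ ≈ 704/292 = 2.41096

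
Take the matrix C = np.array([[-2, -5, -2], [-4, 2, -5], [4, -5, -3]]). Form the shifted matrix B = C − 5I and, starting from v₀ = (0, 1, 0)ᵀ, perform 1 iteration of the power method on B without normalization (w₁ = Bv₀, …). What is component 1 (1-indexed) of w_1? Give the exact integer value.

B = C − 5I has rows (-7, -5, -2); (-4, -3, -5); (4, -5, -8)
w1 = Bv₀ = ((-7)·0 + (-5)·1 + (-2)·0; (-4)·0 + (-3)·1 + (-5)·0; 4·0 + (-5)·1 + (-8)·0) = (-5, -3, -5)
Requested component of w1: -5

-5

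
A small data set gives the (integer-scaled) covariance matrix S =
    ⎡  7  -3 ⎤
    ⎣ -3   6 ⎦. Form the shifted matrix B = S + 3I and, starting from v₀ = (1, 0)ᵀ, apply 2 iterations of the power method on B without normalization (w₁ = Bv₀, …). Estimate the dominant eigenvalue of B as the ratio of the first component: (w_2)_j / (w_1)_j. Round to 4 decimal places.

B = S + 3I has rows (10, -3); (-3, 9)
w1 = Bv₀ = (10·1 + (-3)·0; (-3)·1 + 9·0) = (10, -3)
w2 = Bw1 = (10·10 + (-3)·(-3); (-3)·10 + 9·(-3)) = (109, -57)
Ratio: 109/10 = 10.9000

μ ≈ 10.9000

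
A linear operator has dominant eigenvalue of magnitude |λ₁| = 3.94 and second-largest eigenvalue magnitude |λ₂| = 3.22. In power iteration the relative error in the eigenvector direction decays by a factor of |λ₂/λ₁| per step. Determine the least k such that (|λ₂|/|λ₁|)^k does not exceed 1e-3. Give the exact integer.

|λ₂/λ₁| = 3.22/3.94 = 0.81726
Need k ≥ ln(1e-3) / ln(0.81726) = -6.9078 / -0.2018 ≈ 34.231
Smallest integer k satisfying the bound: 35

35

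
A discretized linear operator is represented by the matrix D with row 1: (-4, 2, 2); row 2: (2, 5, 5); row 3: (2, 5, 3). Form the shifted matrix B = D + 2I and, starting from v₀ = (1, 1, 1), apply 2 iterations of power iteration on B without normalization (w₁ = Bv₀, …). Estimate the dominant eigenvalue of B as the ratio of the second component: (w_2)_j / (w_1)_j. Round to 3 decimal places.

B = D + 2I has rows (-2, 2, 2); (2, 7, 5); (2, 5, 5)
w1 = Bv₀ = ((-2)·1 + 2·1 + 2·1; 2·1 + 7·1 + 5·1; 2·1 + 5·1 + 5·1) = (2, 14, 12)
w2 = Bw1 = ((-2)·2 + 2·14 + 2·12; 2·2 + 7·14 + 5·12; 2·2 + 5·14 + 5·12) = (48, 162, 134)
Ratio: 162/14 = 11.571

μ ≈ 11.571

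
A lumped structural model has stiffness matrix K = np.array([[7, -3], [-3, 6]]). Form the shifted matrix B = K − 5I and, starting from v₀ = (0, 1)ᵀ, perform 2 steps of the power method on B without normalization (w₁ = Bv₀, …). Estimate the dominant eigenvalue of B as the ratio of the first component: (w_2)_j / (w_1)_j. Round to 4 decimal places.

B = K − 5I has rows (2, -3); (-3, 1)
w1 = Bv₀ = (-3, 1)
w2 = Bw1 = (-9, 10)
Ratio: -9/-3 = 3.0000

3.0000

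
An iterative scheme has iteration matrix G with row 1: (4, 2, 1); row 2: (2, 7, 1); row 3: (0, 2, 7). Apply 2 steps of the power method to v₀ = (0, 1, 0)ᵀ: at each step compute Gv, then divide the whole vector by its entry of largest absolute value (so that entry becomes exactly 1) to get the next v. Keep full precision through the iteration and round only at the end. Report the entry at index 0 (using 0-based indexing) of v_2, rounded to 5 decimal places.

Gv0 = (2.000000, 7.000000, 2.000000); divide by 7.000000 → v1 = (0.285714, 1.000000, 0.285714)
Gv1 = (3.428571, 7.857143, 4.000000); divide by 7.857143 → v2 = (0.436364, 1.000000, 0.509091)
Requested entry of v2: 24/55 = 0.43636

0.43636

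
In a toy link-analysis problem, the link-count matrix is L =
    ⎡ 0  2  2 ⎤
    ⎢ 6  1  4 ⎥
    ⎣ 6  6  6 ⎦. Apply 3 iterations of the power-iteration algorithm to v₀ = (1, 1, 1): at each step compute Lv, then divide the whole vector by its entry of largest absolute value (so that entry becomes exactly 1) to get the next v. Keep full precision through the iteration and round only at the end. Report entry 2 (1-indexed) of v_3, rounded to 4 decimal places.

Lv0 = (4.00000, 11.00000, 18.00000); divide by 18.00000 → v1 = (0.22222, 0.61111, 1.00000)
Lv1 = (3.22222, 5.94444, 11.00000); divide by 11.00000 → v2 = (0.29293, 0.54040, 1.00000)
Lv2 = (3.08081, 6.29798, 11.00000); divide by 11.00000 → v3 = (0.28007, 0.57254, 1.00000)
Requested entry of v3: 1247/2178 = 0.5725

0.5725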